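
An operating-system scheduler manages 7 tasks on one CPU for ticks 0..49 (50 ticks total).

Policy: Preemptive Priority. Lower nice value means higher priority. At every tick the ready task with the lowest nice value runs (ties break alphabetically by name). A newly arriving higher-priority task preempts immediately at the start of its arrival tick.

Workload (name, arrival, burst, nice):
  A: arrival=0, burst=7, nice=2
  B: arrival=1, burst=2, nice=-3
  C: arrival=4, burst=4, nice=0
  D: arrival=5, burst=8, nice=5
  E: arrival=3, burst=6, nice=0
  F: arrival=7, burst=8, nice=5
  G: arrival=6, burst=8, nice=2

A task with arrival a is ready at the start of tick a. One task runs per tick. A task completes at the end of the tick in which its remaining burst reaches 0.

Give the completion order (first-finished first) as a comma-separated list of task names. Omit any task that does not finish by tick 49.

completion order = B, C, E, A, G, D, F

t=0: ready={A} → run A
t=1: ready={A,B} → run B
t=2: ready={A,B} → run B
t=3: ready={A,E} → run E
t=4: ready={A,C,E} → run C
t=5: ready={A,C,D,E} → run C
t=6: ready={A,C,D,E,G} → run C
t=7: ready={A,C,D,E,F,G} → run C
t=8: ready={A,D,E,F,G} → run E
t=9: ready={A,D,E,F,G} → run E
t=10: ready={A,D,E,F,G} → run E
t=11: ready={A,D,E,F,G} → run E
t=12: ready={A,D,E,F,G} → run E
t=13: ready={A,D,F,G} → run A
t=14: ready={A,D,F,G} → run A
t=15: ready={A,D,F,G} → run A
t=16: ready={A,D,F,G} → run A
t=17: ready={A,D,F,G} → run A
t=18: ready={A,D,F,G} → run A
t=19: ready={D,F,G} → run G
t=20: ready={D,F,G} → run G
t=21: ready={D,F,G} → run G
t=22: ready={D,F,G} → run G
t=23: ready={D,F,G} → run G
t=24: ready={D,F,G} → run G
t=25: ready={D,F,G} → run G
t=26: ready={D,F,G} → run G
t=27: ready={D,F} → run D
t=28: ready={D,F} → run D
t=29: ready={D,F} → run D
t=30: ready={D,F} → run D
t=31: ready={D,F} → run D
t=32: ready={D,F} → run D
t=33: ready={D,F} → run D
t=34: ready={D,F} → run D
t=35: ready={F} → run F
t=36: ready={F} → run F
t=37: ready={F} → run F
t=38: ready={F} → run F
t=39: ready={F} → run F
t=40: ready={F} → run F
t=41: ready={F} → run F
t=42: ready={F} → run F
t=43: (idle)
t=44: (idle)
t=45: (idle)
t=46: (idle)
t=47: (idle)
t=48: (idle)
t=49: (idle)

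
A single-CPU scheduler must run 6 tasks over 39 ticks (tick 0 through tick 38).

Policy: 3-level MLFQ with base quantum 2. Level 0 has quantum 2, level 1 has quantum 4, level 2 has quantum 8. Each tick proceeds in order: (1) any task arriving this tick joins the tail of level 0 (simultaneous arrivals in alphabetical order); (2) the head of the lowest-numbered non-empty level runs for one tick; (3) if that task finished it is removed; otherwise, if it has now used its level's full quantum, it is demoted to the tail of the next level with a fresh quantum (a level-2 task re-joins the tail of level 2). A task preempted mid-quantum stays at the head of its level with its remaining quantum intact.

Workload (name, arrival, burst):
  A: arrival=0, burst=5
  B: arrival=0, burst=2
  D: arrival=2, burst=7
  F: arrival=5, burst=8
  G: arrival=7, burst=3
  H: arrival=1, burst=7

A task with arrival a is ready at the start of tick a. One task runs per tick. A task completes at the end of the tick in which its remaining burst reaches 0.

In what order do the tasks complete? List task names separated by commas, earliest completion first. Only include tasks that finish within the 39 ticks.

completion order = B, A, G, H, D, F

t=0: L0/L1/L2 = AB/-/- → run A
t=1: L0/L1/L2 = ABH/-/- → run A
t=2: L0/L1/L2 = BHD/A/- → run B
t=3: L0/L1/L2 = BHD/A/- → run B
t=4: L0/L1/L2 = HD/A/- → run H
t=5: L0/L1/L2 = HDF/A/- → run H
t=6: L0/L1/L2 = DF/AH/- → run D
t=7: L0/L1/L2 = DFG/AH/- → run D
t=8: L0/L1/L2 = FG/AHD/- → run F
t=9: L0/L1/L2 = FG/AHD/- → run F
t=10: L0/L1/L2 = G/AHDF/- → run G
t=11: L0/L1/L2 = G/AHDF/- → run G
t=12: L0/L1/L2 = -/AHDFG/- → run A
t=13: L0/L1/L2 = -/AHDFG/- → run A
t=14: L0/L1/L2 = -/AHDFG/- → run A
t=15: L0/L1/L2 = -/HDFG/- → run H
t=16: L0/L1/L2 = -/HDFG/- → run H
t=17: L0/L1/L2 = -/HDFG/- → run H
t=18: L0/L1/L2 = -/HDFG/- → run H
t=19: L0/L1/L2 = -/DFG/H → run D
t=20: L0/L1/L2 = -/DFG/H → run D
t=21: L0/L1/L2 = -/DFG/H → run D
t=22: L0/L1/L2 = -/DFG/H → run D
t=23: L0/L1/L2 = -/FG/HD → run F
t=24: L0/L1/L2 = -/FG/HD → run F
t=25: L0/L1/L2 = -/FG/HD → run F
t=26: L0/L1/L2 = -/FG/HD → run F
t=27: L0/L1/L2 = -/G/HDF → run G
t=28: L0/L1/L2 = -/-/HDF → run H
t=29: L0/L1/L2 = -/-/DF → run D
t=30: L0/L1/L2 = -/-/F → run F
t=31: L0/L1/L2 = -/-/F → run F
t=32: (idle)
t=33: (idle)
t=34: (idle)
t=35: (idle)
t=36: (idle)
t=37: (idle)
t=38: (idle)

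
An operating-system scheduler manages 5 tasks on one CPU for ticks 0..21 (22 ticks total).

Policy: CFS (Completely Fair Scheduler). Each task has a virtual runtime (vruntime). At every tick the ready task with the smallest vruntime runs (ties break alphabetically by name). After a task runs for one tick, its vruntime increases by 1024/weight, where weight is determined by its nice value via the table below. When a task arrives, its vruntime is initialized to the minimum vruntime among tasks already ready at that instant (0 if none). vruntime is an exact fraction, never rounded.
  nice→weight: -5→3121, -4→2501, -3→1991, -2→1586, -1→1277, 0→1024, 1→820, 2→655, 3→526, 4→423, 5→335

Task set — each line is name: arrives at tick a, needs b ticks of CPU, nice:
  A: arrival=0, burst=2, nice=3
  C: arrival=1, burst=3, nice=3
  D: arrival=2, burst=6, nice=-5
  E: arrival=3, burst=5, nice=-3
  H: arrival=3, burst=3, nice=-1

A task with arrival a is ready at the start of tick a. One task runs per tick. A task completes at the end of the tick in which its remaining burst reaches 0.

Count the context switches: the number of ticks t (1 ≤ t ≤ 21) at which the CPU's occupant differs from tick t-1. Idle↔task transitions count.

t=0: vr[A=0] → run A
t=1: vr[A=512/263 C=512/263] → run A
t=2: vr[C=512/263 D=512/263] → run C
t=3: vr[C=1024/263 D=512/263 E=512/263 H=512/263] → run D
t=4: vr[C=1024/263 D=1867264/820823 E=512/263 H=512/263] → run E
t=5: vr[C=1024/263 D=1867264/820823 E=1288704/523633 H=512/263] → run H
t=6: vr[C=1024/263 D=1867264/820823 E=1288704/523633 H=923136/335851] → run D
t=7: vr[C=1024/263 D=2136576/820823 E=1288704/523633 H=923136/335851] → run E
t=8: vr[C=1024/263 D=2136576/820823 E=1558016/523633 H=923136/335851] → run D
t=9: vr[C=1024/263 D=2405888/820823 E=1558016/523633 H=923136/335851] → run H
t=10: vr[C=1024/263 D=2405888/820823 E=1558016/523633 H=1192448/335851] → run D
t=11: vr[C=1024/263 D=2675200/820823 E=1558016/523633 H=1192448/335851] → run E
t=12: vr[C=1024/263 D=2675200/820823 E=1827328/523633 H=1192448/335851] → run D
t=13: vr[C=1024/263 D=2944512/820823 E=1827328/523633 H=1192448/335851] → run E
t=14: vr[C=1024/263 D=2944512/820823 E=2096640/523633 H=1192448/335851] → run H
t=15: vr[C=1024/263 D=2944512/820823 E=2096640/523633] → run D
t=16: vr[C=1024/263 E=2096640/523633] → run C
t=17: vr[C=1536/263 E=2096640/523633] → run E
t=18: vr[C=1536/263] → run C
t=19: (idle)
t=20: (idle)
t=21: (idle)

context switches = 18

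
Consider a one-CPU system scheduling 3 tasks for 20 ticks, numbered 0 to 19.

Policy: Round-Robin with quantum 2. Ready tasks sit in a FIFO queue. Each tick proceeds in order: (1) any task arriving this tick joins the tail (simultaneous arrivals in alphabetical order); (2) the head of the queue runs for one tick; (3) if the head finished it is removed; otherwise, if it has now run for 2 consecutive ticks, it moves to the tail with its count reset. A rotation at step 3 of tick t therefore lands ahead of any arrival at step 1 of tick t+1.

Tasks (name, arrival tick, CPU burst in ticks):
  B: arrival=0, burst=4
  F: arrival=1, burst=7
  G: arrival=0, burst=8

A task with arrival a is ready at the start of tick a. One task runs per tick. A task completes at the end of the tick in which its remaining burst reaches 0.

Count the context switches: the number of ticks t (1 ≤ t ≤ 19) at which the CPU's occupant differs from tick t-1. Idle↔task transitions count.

context switches = 10

t=0: queue=[B,G] q_used=0 → run B
t=1: queue=[B,G,F] q_used=1 → run B
t=2: queue=[G,F,B] q_used=0 → run G
t=3: queue=[G,F,B] q_used=1 → run G
t=4: queue=[F,B,G] q_used=0 → run F
t=5: queue=[F,B,G] q_used=1 → run F
t=6: queue=[B,G,F] q_used=0 → run B
t=7: queue=[B,G,F] q_used=1 → run B
t=8: queue=[G,F] q_used=0 → run G
t=9: queue=[G,F] q_used=1 → run G
t=10: queue=[F,G] q_used=0 → run F
t=11: queue=[F,G] q_used=1 → run F
t=12: queue=[G,F] q_used=0 → run G
t=13: queue=[G,F] q_used=1 → run G
t=14: queue=[F,G] q_used=0 → run F
t=15: queue=[F,G] q_used=1 → run F
t=16: queue=[G,F] q_used=0 → run G
t=17: queue=[G,F] q_used=1 → run G
t=18: queue=[F] q_used=0 → run F
t=19: (idle)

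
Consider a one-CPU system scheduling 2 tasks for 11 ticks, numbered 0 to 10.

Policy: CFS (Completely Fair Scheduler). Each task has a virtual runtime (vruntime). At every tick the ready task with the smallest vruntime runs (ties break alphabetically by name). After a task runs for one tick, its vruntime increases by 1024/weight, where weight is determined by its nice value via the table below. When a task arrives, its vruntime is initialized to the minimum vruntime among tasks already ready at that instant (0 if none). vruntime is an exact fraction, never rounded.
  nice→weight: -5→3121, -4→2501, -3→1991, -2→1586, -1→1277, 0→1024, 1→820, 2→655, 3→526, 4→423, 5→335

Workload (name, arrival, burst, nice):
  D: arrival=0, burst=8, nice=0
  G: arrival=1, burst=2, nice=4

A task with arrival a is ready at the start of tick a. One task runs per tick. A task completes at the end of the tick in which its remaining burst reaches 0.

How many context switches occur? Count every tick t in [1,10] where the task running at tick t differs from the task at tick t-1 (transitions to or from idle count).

context switches = 5

t=0: vr[D=0] → run D
t=1: vr[D=1 G=1] → run D
t=2: vr[D=2 G=1] → run G
t=3: vr[D=2 G=1447/423] → run D
t=4: vr[D=3 G=1447/423] → run D
t=5: vr[D=4 G=1447/423] → run G
t=6: vr[D=4] → run D
t=7: vr[D=5] → run D
t=8: vr[D=6] → run D
t=9: vr[D=7] → run D
t=10: (idle)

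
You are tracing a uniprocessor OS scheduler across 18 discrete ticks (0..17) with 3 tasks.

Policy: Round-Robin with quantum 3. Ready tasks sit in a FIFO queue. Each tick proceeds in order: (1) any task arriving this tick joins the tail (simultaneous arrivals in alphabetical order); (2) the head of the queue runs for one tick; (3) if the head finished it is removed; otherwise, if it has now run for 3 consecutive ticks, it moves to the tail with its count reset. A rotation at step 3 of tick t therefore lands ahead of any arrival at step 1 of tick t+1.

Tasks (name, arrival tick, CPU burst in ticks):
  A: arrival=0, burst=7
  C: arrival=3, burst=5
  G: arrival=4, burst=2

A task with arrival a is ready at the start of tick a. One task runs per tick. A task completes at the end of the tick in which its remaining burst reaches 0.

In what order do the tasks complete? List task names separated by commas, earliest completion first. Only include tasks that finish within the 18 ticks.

completion order = G, A, C

t=0: queue=[A] q_used=0 → run A
t=1: queue=[A] q_used=1 → run A
t=2: queue=[A] q_used=2 → run A
t=3: queue=[A,C] q_used=0 → run A
t=4: queue=[A,C,G] q_used=1 → run A
t=5: queue=[A,C,G] q_used=2 → run A
t=6: queue=[C,G,A] q_used=0 → run C
t=7: queue=[C,G,A] q_used=1 → run C
t=8: queue=[C,G,A] q_used=2 → run C
t=9: queue=[G,A,C] q_used=0 → run G
t=10: queue=[G,A,C] q_used=1 → run G
t=11: queue=[A,C] q_used=0 → run A
t=12: queue=[C] q_used=0 → run C
t=13: queue=[C] q_used=1 → run C
t=14: (idle)
t=15: (idle)
t=16: (idle)
t=17: (idle)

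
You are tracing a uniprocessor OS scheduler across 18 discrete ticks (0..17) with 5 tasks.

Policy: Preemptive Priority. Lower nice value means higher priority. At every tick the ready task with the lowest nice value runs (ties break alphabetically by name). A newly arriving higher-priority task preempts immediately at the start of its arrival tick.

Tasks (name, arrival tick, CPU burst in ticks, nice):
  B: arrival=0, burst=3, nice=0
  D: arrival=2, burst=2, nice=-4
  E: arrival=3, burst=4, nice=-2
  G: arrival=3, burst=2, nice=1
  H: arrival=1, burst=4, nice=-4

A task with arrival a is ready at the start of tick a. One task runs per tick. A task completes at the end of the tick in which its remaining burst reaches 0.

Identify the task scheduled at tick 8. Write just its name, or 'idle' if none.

t=0: ready={B} → run B
t=1: ready={B,H} → run H
t=2: ready={B,D,H} → run D
t=3: ready={B,D,E,G,H} → run D
t=4: ready={B,E,G,H} → run H
t=5: ready={B,E,G,H} → run H
t=6: ready={B,E,G,H} → run H
t=7: ready={B,E,G} → run E
t=8: ready={B,E,G} → run E
t=9: ready={B,E,G} → run E
t=10: ready={B,E,G} → run E
t=11: ready={B,G} → run B
t=12: ready={B,G} → run B
t=13: ready={G} → run G
t=14: ready={G} → run G
t=15: (idle)
t=16: (idle)
t=17: (idle)

running at tick 8 = E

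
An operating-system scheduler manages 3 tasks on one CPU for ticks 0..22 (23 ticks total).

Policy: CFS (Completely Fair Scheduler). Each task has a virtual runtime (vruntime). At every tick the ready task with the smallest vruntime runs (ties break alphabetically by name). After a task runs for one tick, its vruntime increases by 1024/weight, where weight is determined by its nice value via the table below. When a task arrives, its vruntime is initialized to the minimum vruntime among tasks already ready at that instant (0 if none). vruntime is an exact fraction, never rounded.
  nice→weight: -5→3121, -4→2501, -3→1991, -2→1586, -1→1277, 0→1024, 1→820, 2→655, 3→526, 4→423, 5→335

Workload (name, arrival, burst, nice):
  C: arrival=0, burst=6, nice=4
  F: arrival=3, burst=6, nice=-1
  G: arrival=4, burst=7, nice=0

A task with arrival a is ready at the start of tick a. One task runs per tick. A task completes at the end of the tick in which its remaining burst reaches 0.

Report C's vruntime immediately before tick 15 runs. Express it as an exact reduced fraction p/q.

t=0: vr[C=0] → run C
t=1: vr[C=1024/423] → run C
t=2: vr[C=2048/423] → run C
t=3: vr[C=1024/141 F=1024/141] → run C
t=4: vr[C=4096/423 F=1024/141 G=1024/141] → run F
t=5: vr[C=4096/423 F=1452032/180057 G=1024/141] → run G
t=6: vr[C=4096/423 F=1452032/180057 G=1165/141] → run F
t=7: vr[C=4096/423 F=1596416/180057 G=1165/141] → run G
t=8: vr[C=4096/423 F=1596416/180057 G=1306/141] → run F
t=9: vr[C=4096/423 F=1740800/180057 G=1306/141] → run G
t=10: vr[C=4096/423 F=1740800/180057 G=1447/141] → run F
t=11: vr[C=4096/423 F=1885184/180057 G=1447/141] → run C
t=12: vr[C=5120/423 F=1885184/180057 G=1447/141] → run G
t=13: vr[C=5120/423 F=1885184/180057 G=1588/141] → run F
t=14: vr[C=5120/423 F=2029568/180057 G=1588/141] → run G
t=15: vr[C=5120/423 F=2029568/180057 G=1729/141] → run F
t=16: vr[C=5120/423 G=1729/141] → run C
t=17: vr[G=1729/141] → run G
t=18: vr[G=1870/141] → run G
t=19: (idle)
t=20: (idle)
t=21: (idle)
t=22: (idle)

vruntime(C, start of tick 15) = 5120/423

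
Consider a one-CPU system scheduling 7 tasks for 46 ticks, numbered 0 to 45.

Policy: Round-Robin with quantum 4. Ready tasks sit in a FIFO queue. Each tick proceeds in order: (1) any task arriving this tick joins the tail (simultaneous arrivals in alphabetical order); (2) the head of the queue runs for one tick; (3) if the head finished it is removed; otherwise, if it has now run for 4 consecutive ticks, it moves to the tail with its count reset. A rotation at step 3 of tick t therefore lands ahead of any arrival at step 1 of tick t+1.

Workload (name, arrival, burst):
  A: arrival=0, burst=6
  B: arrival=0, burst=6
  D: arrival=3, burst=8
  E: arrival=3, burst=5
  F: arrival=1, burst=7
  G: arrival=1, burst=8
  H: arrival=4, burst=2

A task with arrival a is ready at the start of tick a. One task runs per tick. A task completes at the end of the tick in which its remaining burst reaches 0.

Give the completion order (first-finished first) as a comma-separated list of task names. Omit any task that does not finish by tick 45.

t=0: queue=[A,B] q_used=0 → run A
t=1: queue=[A,B,F,G] q_used=1 → run A
t=2: queue=[A,B,F,G] q_used=2 → run A
t=3: queue=[A,B,F,G,D,E] q_used=3 → run A
t=4: queue=[B,F,G,D,E,A,H] q_used=0 → run B
t=5: queue=[B,F,G,D,E,A,H] q_used=1 → run B
t=6: queue=[B,F,G,D,E,A,H] q_used=2 → run B
t=7: queue=[B,F,G,D,E,A,H] q_used=3 → run B
t=8: queue=[F,G,D,E,A,H,B] q_used=0 → run F
t=9: queue=[F,G,D,E,A,H,B] q_used=1 → run F
t=10: queue=[F,G,D,E,A,H,B] q_used=2 → run F
t=11: queue=[F,G,D,E,A,H,B] q_used=3 → run F
t=12: queue=[G,D,E,A,H,B,F] q_used=0 → run G
t=13: queue=[G,D,E,A,H,B,F] q_used=1 → run G
t=14: queue=[G,D,E,A,H,B,F] q_used=2 → run G
t=15: queue=[G,D,E,A,H,B,F] q_used=3 → run G
t=16: queue=[D,E,A,H,B,F,G] q_used=0 → run D
t=17: queue=[D,E,A,H,B,F,G] q_used=1 → run D
t=18: queue=[D,E,A,H,B,F,G] q_used=2 → run D
t=19: queue=[D,E,A,H,B,F,G] q_used=3 → run D
t=20: queue=[E,A,H,B,F,G,D] q_used=0 → run E
t=21: queue=[E,A,H,B,F,G,D] q_used=1 → run E
t=22: queue=[E,A,H,B,F,G,D] q_used=2 → run E
t=23: queue=[E,A,H,B,F,G,D] q_used=3 → run E
t=24: queue=[A,H,B,F,G,D,E] q_used=0 → run A
t=25: queue=[A,H,B,F,G,D,E] q_used=1 → run A
t=26: queue=[H,B,F,G,D,E] q_used=0 → run H
t=27: queue=[H,B,F,G,D,E] q_used=1 → run H
t=28: queue=[B,F,G,D,E] q_used=0 → run B
t=29: queue=[B,F,G,D,E] q_used=1 → run B
t=30: queue=[F,G,D,E] q_used=0 → run F
t=31: queue=[F,G,D,E] q_used=1 → run F
t=32: queue=[F,G,D,E] q_used=2 → run F
t=33: queue=[G,D,E] q_used=0 → run G
t=34: queue=[G,D,E] q_used=1 → run G
t=35: queue=[G,D,E] q_used=2 → run G
t=36: queue=[G,D,E] q_used=3 → run G
t=37: queue=[D,E] q_used=0 → run D
t=38: queue=[D,E] q_used=1 → run D
t=39: queue=[D,E] q_used=2 → run D
t=40: queue=[D,E] q_used=3 → run D
t=41: queue=[E] q_used=0 → run E
t=42: (idle)
t=43: (idle)
t=44: (idle)
t=45: (idle)

completion order = A, H, B, F, G, D, E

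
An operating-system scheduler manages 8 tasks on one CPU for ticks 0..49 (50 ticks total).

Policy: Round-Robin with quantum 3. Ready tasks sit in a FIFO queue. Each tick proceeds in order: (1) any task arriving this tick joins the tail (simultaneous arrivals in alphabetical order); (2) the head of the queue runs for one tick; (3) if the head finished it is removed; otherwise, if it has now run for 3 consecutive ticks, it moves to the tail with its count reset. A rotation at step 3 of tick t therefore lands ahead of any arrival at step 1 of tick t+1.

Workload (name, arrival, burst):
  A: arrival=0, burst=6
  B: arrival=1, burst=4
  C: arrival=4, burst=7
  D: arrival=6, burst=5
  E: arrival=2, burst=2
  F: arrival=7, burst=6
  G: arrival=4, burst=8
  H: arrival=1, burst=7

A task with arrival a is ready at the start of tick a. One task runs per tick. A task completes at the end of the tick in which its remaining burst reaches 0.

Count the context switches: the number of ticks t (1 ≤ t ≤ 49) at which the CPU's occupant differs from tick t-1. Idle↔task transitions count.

context switches = 18

t=0: queue=[A] q_used=0 → run A
t=1: queue=[A,B,H] q_used=1 → run A
t=2: queue=[A,B,H,E] q_used=2 → run A
t=3: queue=[B,H,E,A] q_used=0 → run B
t=4: queue=[B,H,E,A,C,G] q_used=1 → run B
t=5: queue=[B,H,E,A,C,G] q_used=2 → run B
t=6: queue=[H,E,A,C,G,B,D] q_used=0 → run H
t=7: queue=[H,E,A,C,G,B,D,F] q_used=1 → run H
t=8: queue=[H,E,A,C,G,B,D,F] q_used=2 → run H
t=9: queue=[E,A,C,G,B,D,F,H] q_used=0 → run E
t=10: queue=[E,A,C,G,B,D,F,H] q_used=1 → run E
t=11: queue=[A,C,G,B,D,F,H] q_used=0 → run A
t=12: queue=[A,C,G,B,D,F,H] q_used=1 → run A
t=13: queue=[A,C,G,B,D,F,H] q_used=2 → run A
t=14: queue=[C,G,B,D,F,H] q_used=0 → run C
t=15: queue=[C,G,B,D,F,H] q_used=1 → run C
t=16: queue=[C,G,B,D,F,H] q_used=2 → run C
t=17: queue=[G,B,D,F,H,C] q_used=0 → run G
t=18: queue=[G,B,D,F,H,C] q_used=1 → run G
t=19: queue=[G,B,D,F,H,C] q_used=2 → run G
t=20: queue=[B,D,F,H,C,G] q_used=0 → run B
t=21: queue=[D,F,H,C,G] q_used=0 → run D
t=22: queue=[D,F,H,C,G] q_used=1 → run D
t=23: queue=[D,F,H,C,G] q_used=2 → run D
t=24: queue=[F,H,C,G,D] q_used=0 → run F
t=25: queue=[F,H,C,G,D] q_used=1 → run F
t=26: queue=[F,H,C,G,D] q_used=2 → run F
t=27: queue=[H,C,G,D,F] q_used=0 → run H
t=28: queue=[H,C,G,D,F] q_used=1 → run H
t=29: queue=[H,C,G,D,F] q_used=2 → run H
t=30: queue=[C,G,D,F,H] q_used=0 → run C
t=31: queue=[C,G,D,F,H] q_used=1 → run C
t=32: queue=[C,G,D,F,H] q_used=2 → run C
t=33: queue=[G,D,F,H,C] q_used=0 → run G
t=34: queue=[G,D,F,H,C] q_used=1 → run G
t=35: queue=[G,D,F,H,C] q_used=2 → run G
t=36: queue=[D,F,H,C,G] q_used=0 → run D
t=37: queue=[D,F,H,C,G] q_used=1 → run D
t=38: queue=[F,H,C,G] q_used=0 → run F
t=39: queue=[F,H,C,G] q_used=1 → run F
t=40: queue=[F,H,C,G] q_used=2 → run F
t=41: queue=[H,C,G] q_used=0 → run H
t=42: queue=[C,G] q_used=0 → run C
t=43: queue=[G] q_used=0 → run G
t=44: queue=[G] q_used=1 → run G
t=45: (idle)
t=46: (idle)
t=47: (idle)
t=48: (idle)
t=49: (idle)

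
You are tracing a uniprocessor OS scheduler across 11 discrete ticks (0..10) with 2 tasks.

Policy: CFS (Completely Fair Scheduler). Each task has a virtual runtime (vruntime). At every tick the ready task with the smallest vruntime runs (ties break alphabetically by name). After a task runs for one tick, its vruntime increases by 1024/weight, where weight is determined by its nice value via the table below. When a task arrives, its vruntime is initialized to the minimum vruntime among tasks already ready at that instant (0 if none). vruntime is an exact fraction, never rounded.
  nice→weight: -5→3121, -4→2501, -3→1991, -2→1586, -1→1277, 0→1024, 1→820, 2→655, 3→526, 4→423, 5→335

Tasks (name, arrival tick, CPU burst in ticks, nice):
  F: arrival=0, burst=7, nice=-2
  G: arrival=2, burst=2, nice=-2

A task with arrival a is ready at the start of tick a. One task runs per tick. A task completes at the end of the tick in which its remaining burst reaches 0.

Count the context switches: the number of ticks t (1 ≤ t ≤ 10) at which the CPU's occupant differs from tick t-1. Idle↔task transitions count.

context switches = 5

t=0: vr[F=0] → run F
t=1: vr[F=512/793] → run F
t=2: vr[F=1024/793 G=1024/793] → run F
t=3: vr[F=1536/793 G=1024/793] → run G
t=4: vr[F=1536/793 G=1536/793] → run F
t=5: vr[F=2048/793 G=1536/793] → run G
t=6: vr[F=2048/793] → run F
t=7: vr[F=2560/793] → run F
t=8: vr[F=3072/793] → run F
t=9: (idle)
t=10: (idle)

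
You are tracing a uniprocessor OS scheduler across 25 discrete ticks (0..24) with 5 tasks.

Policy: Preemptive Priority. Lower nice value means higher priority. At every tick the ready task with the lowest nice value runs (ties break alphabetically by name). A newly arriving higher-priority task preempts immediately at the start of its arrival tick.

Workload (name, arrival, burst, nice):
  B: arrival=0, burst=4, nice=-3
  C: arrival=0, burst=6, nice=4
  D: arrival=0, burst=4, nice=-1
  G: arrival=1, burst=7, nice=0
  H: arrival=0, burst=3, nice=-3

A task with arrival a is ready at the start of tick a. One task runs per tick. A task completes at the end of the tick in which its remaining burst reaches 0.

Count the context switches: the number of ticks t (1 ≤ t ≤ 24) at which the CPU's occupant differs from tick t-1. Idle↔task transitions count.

context switches = 5

t=0: ready={B,C,D,H} → run B
t=1: ready={B,C,D,G,H} → run B
t=2: ready={B,C,D,G,H} → run B
t=3: ready={B,C,D,G,H} → run B
t=4: ready={C,D,G,H} → run H
t=5: ready={C,D,G,H} → run H
t=6: ready={C,D,G,H} → run H
t=7: ready={C,D,G} → run D
t=8: ready={C,D,G} → run D
t=9: ready={C,D,G} → run D
t=10: ready={C,D,G} → run D
t=11: ready={C,G} → run G
t=12: ready={C,G} → run G
t=13: ready={C,G} → run G
t=14: ready={C,G} → run G
t=15: ready={C,G} → run G
t=16: ready={C,G} → run G
t=17: ready={C,G} → run G
t=18: ready={C} → run C
t=19: ready={C} → run C
t=20: ready={C} → run C
t=21: ready={C} → run C
t=22: ready={C} → run C
t=23: ready={C} → run C
t=24: (idle)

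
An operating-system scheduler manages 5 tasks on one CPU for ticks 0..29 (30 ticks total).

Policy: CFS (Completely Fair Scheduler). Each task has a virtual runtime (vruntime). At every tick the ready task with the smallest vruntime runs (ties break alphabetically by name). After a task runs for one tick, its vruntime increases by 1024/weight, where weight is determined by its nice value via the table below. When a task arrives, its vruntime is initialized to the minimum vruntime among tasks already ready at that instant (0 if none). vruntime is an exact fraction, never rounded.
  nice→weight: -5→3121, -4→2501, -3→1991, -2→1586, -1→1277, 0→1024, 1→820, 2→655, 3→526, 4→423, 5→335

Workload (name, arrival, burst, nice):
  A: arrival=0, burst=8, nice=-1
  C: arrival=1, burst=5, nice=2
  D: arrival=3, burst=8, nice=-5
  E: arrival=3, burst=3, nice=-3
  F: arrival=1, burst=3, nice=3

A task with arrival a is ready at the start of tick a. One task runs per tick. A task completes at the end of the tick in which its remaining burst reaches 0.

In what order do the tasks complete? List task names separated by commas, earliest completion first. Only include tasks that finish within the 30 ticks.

completion order = E, D, F, A, C

t=0: vr[A=0] → run A
t=1: vr[A=1024/1277 C=1024/1277 F=1024/1277] → run A
t=2: vr[A=2048/1277 C=1024/1277 F=1024/1277] → run C
t=3: vr[A=2048/1277 C=1978368/836435 D=1024/1277 E=1024/1277 F=1024/1277] → run D
t=4: vr[A=2048/1277 C=1978368/836435 D=4503552/3985517 E=1024/1277 F=1024/1277] → run E
t=5: vr[A=2048/1277 C=1978368/836435 D=4503552/3985517 E=3346432/2542507 F=1024/1277] → run F
t=6: vr[A=2048/1277 C=1978368/836435 D=4503552/3985517 E=3346432/2542507 F=923136/335851] → run D
t=7: vr[A=2048/1277 C=1978368/836435 D=5811200/3985517 E=3346432/2542507 F=923136/335851] → run E
t=8: vr[A=2048/1277 C=1978368/836435 D=5811200/3985517 E=4654080/2542507 F=923136/335851] → run D
t=9: vr[A=2048/1277 C=1978368/836435 D=7118848/3985517 E=4654080/2542507 F=923136/335851] → run A
t=10: vr[A=3072/1277 C=1978368/836435 D=7118848/3985517 E=4654080/2542507 F=923136/335851] → run D
t=11: vr[A=3072/1277 C=1978368/836435 D=8426496/3985517 E=4654080/2542507 F=923136/335851] → run E
t=12: vr[A=3072/1277 C=1978368/836435 D=8426496/3985517 F=923136/335851] → run D
t=13: vr[A=3072/1277 C=1978368/836435 D=9734144/3985517 F=923136/335851] → run C
t=14: vr[A=3072/1277 C=3286016/836435 D=9734144/3985517 F=923136/335851] → run A
t=15: vr[A=4096/1277 C=3286016/836435 D=9734144/3985517 F=923136/335851] → run D
t=16: vr[A=4096/1277 C=3286016/836435 D=11041792/3985517 F=923136/335851] → run F
t=17: vr[A=4096/1277 C=3286016/836435 D=11041792/3985517 F=1576960/335851] → run D
t=18: vr[A=4096/1277 C=3286016/836435 D=12349440/3985517 F=1576960/335851] → run D
t=19: vr[A=4096/1277 C=3286016/836435 F=1576960/335851] → run A
t=20: vr[A=5120/1277 C=3286016/836435 F=1576960/335851] → run C
t=21: vr[A=5120/1277 C=4593664/836435 F=1576960/335851] → run A
t=22: vr[A=6144/1277 C=4593664/836435 F=1576960/335851] → run F
t=23: vr[A=6144/1277 C=4593664/836435] → run A
t=24: vr[A=7168/1277 C=4593664/836435] → run C
t=25: vr[A=7168/1277 C=5901312/836435] → run A
t=26: vr[C=5901312/836435] → run C
t=27: (idle)
t=28: (idle)
t=29: (idle)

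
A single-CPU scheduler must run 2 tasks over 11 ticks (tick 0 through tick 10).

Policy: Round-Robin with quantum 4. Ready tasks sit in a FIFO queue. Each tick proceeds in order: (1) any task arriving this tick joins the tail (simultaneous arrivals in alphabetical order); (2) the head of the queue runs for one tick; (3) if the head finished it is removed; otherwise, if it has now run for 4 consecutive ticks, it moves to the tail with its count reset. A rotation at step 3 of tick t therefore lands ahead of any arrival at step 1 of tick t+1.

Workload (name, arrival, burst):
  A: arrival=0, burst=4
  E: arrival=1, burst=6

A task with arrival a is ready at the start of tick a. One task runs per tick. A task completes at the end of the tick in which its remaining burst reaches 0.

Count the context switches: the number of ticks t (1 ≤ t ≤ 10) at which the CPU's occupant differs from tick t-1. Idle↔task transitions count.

t=0: queue=[A] q_used=0 → run A
t=1: queue=[A,E] q_used=1 → run A
t=2: queue=[A,E] q_used=2 → run A
t=3: queue=[A,E] q_used=3 → run A
t=4: queue=[E] q_used=0 → run E
t=5: queue=[E] q_used=1 → run E
t=6: queue=[E] q_used=2 → run E
t=7: queue=[E] q_used=3 → run E
t=8: queue=[E] q_used=0 → run E
t=9: queue=[E] q_used=1 → run E
t=10: (idle)

context switches = 2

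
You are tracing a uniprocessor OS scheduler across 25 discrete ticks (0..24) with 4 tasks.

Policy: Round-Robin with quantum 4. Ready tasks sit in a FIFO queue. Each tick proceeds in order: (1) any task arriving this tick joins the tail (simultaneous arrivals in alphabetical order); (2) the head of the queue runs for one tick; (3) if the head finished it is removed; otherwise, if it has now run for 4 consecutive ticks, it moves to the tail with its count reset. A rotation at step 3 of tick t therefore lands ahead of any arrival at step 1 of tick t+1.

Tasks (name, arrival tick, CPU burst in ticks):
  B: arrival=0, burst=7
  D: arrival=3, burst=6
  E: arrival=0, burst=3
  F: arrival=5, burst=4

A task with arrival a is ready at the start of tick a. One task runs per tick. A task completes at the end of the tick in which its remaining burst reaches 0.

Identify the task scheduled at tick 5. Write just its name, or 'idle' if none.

t=0: queue=[B,E] q_used=0 → run B
t=1: queue=[B,E] q_used=1 → run B
t=2: queue=[B,E] q_used=2 → run B
t=3: queue=[B,E,D] q_used=3 → run B
t=4: queue=[E,D,B] q_used=0 → run E
t=5: queue=[E,D,B,F] q_used=1 → run E
t=6: queue=[E,D,B,F] q_used=2 → run E
t=7: queue=[D,B,F] q_used=0 → run D
t=8: queue=[D,B,F] q_used=1 → run D
t=9: queue=[D,B,F] q_used=2 → run D
t=10: queue=[D,B,F] q_used=3 → run D
t=11: queue=[B,F,D] q_used=0 → run B
t=12: queue=[B,F,D] q_used=1 → run B
t=13: queue=[B,F,D] q_used=2 → run B
t=14: queue=[F,D] q_used=0 → run F
t=15: queue=[F,D] q_used=1 → run F
t=16: queue=[F,D] q_used=2 → run F
t=17: queue=[F,D] q_used=3 → run F
t=18: queue=[D] q_used=0 → run D
t=19: queue=[D] q_used=1 → run D
t=20: (idle)
t=21: (idle)
t=22: (idle)
t=23: (idle)
t=24: (idle)

running at tick 5 = E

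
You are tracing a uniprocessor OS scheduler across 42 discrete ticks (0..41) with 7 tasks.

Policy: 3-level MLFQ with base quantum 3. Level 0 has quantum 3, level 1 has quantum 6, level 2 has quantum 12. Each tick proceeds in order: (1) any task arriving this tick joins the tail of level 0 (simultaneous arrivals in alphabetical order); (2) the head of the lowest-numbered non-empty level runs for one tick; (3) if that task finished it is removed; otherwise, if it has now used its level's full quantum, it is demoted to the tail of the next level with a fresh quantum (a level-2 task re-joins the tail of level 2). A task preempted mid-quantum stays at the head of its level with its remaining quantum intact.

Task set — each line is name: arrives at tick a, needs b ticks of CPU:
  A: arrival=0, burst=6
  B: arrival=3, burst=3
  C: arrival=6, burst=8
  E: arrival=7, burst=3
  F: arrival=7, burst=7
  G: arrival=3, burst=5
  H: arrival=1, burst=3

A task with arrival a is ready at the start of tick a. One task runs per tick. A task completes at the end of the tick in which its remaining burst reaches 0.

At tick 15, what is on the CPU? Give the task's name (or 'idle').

running at tick 15 = E

t=0: L0/L1/L2 = A/-/- → run A
t=1: L0/L1/L2 = AH/-/- → run A
t=2: L0/L1/L2 = AH/-/- → run A
t=3: L0/L1/L2 = HBG/A/- → run H
t=4: L0/L1/L2 = HBG/A/- → run H
t=5: L0/L1/L2 = HBG/A/- → run H
t=6: L0/L1/L2 = BGC/A/- → run B
t=7: L0/L1/L2 = BGCEF/A/- → run B
t=8: L0/L1/L2 = BGCEF/A/- → run B
t=9: L0/L1/L2 = GCEF/A/- → run G
t=10: L0/L1/L2 = GCEF/A/- → run G
t=11: L0/L1/L2 = GCEF/A/- → run G
t=12: L0/L1/L2 = CEF/AG/- → run C
t=13: L0/L1/L2 = CEF/AG/- → run C
t=14: L0/L1/L2 = CEF/AG/- → run C
t=15: L0/L1/L2 = EF/AGC/- → run E
t=16: L0/L1/L2 = EF/AGC/- → run E
t=17: L0/L1/L2 = EF/AGC/- → run E
t=18: L0/L1/L2 = F/AGC/- → run F
t=19: L0/L1/L2 = F/AGC/- → run F
t=20: L0/L1/L2 = F/AGC/- → run F
t=21: L0/L1/L2 = -/AGCF/- → run A
t=22: L0/L1/L2 = -/AGCF/- → run A
t=23: L0/L1/L2 = -/AGCF/- → run A
t=24: L0/L1/L2 = -/GCF/- → run G
t=25: L0/L1/L2 = -/GCF/- → run G
t=26: L0/L1/L2 = -/CF/- → run C
t=27: L0/L1/L2 = -/CF/- → run C
t=28: L0/L1/L2 = -/CF/- → run C
t=29: L0/L1/L2 = -/CF/- → run C
t=30: L0/L1/L2 = -/CF/- → run C
t=31: L0/L1/L2 = -/F/- → run F
t=32: L0/L1/L2 = -/F/- → run F
t=33: L0/L1/L2 = -/F/- → run F
t=34: L0/L1/L2 = -/F/- → run F
t=35: (idle)
t=36: (idle)
t=37: (idle)
t=38: (idle)
t=39: (idle)
t=40: (idle)
t=41: (idle)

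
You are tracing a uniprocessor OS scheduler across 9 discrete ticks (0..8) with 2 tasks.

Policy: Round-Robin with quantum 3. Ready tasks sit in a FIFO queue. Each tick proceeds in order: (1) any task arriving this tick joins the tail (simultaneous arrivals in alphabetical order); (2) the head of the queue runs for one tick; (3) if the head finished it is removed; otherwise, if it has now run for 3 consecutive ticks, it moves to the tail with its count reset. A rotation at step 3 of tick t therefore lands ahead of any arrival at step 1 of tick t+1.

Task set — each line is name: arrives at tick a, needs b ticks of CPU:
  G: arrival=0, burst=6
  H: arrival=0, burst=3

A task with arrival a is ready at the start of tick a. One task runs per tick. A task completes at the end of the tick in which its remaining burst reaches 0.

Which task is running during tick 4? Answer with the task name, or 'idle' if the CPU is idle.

running at tick 4 = H

t=0: queue=[G,H] q_used=0 → run G
t=1: queue=[G,H] q_used=1 → run G
t=2: queue=[G,H] q_used=2 → run G
t=3: queue=[H,G] q_used=0 → run H
t=4: queue=[H,G] q_used=1 → run H
t=5: queue=[H,G] q_used=2 → run H
t=6: queue=[G] q_used=0 → run G
t=7: queue=[G] q_used=1 → run G
t=8: queue=[G] q_used=2 → run G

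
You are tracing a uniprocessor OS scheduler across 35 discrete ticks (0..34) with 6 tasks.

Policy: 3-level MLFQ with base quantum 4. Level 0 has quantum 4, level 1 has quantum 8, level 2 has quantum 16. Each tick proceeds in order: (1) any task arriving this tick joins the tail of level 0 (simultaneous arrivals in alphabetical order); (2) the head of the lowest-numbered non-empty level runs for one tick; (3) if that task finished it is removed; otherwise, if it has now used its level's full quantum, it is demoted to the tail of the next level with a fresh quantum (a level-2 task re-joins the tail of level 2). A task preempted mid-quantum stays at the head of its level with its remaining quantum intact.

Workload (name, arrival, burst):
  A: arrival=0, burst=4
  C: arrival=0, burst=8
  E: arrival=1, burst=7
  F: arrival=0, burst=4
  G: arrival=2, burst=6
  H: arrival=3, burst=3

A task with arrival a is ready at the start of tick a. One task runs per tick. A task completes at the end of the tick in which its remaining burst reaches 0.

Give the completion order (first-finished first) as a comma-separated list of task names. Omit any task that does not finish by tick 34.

completion order = A, F, H, C, E, G

t=0: L0/L1/L2 = ACF/-/- → run A
t=1: L0/L1/L2 = ACFE/-/- → run A
t=2: L0/L1/L2 = ACFEG/-/- → run A
t=3: L0/L1/L2 = ACFEGH/-/- → run A
t=4: L0/L1/L2 = CFEGH/-/- → run C
t=5: L0/L1/L2 = CFEGH/-/- → run C
t=6: L0/L1/L2 = CFEGH/-/- → run C
t=7: L0/L1/L2 = CFEGH/-/- → run C
t=8: L0/L1/L2 = FEGH/C/- → run F
t=9: L0/L1/L2 = FEGH/C/- → run F
t=10: L0/L1/L2 = FEGH/C/- → run F
t=11: L0/L1/L2 = FEGH/C/- → run F
t=12: L0/L1/L2 = EGH/C/- → run E
t=13: L0/L1/L2 = EGH/C/- → run E
t=14: L0/L1/L2 = EGH/C/- → run E
t=15: L0/L1/L2 = EGH/C/- → run E
t=16: L0/L1/L2 = GH/CE/- → run G
t=17: L0/L1/L2 = GH/CE/- → run G
t=18: L0/L1/L2 = GH/CE/- → run G
t=19: L0/L1/L2 = GH/CE/- → run G
t=20: L0/L1/L2 = H/CEG/- → run H
t=21: L0/L1/L2 = H/CEG/- → run H
t=22: L0/L1/L2 = H/CEG/- → run H
t=23: L0/L1/L2 = -/CEG/- → run C
t=24: L0/L1/L2 = -/CEG/- → run C
t=25: L0/L1/L2 = -/CEG/- → run C
t=26: L0/L1/L2 = -/CEG/- → run C
t=27: L0/L1/L2 = -/EG/- → run E
t=28: L0/L1/L2 = -/EG/- → run E
t=29: L0/L1/L2 = -/EG/- → run E
t=30: L0/L1/L2 = -/G/- → run G
t=31: L0/L1/L2 = -/G/- → run G
t=32: (idle)
t=33: (idle)
t=34: (idle)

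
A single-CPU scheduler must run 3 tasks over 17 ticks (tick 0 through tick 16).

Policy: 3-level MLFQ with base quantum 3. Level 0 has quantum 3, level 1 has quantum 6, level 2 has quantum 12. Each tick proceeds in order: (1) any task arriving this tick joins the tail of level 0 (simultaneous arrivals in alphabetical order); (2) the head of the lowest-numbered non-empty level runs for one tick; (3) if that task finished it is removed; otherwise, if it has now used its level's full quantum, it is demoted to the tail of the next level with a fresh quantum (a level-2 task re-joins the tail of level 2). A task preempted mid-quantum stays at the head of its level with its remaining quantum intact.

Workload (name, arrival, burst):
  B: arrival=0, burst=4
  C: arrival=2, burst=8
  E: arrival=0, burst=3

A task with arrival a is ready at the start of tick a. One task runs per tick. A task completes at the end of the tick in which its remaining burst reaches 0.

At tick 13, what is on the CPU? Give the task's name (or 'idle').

running at tick 13 = C

t=0: L0/L1/L2 = BE/-/- → run B
t=1: L0/L1/L2 = BE/-/- → run B
t=2: L0/L1/L2 = BEC/-/- → run B
t=3: L0/L1/L2 = EC/B/- → run E
t=4: L0/L1/L2 = EC/B/- → run E
t=5: L0/L1/L2 = EC/B/- → run E
t=6: L0/L1/L2 = C/B/- → run C
t=7: L0/L1/L2 = C/B/- → run C
t=8: L0/L1/L2 = C/B/- → run C
t=9: L0/L1/L2 = -/BC/- → run B
t=10: L0/L1/L2 = -/C/- → run C
t=11: L0/L1/L2 = -/C/- → run C
t=12: L0/L1/L2 = -/C/- → run C
t=13: L0/L1/L2 = -/C/- → run C
t=14: L0/L1/L2 = -/C/- → run C
t=15: (idle)
t=16: (idle)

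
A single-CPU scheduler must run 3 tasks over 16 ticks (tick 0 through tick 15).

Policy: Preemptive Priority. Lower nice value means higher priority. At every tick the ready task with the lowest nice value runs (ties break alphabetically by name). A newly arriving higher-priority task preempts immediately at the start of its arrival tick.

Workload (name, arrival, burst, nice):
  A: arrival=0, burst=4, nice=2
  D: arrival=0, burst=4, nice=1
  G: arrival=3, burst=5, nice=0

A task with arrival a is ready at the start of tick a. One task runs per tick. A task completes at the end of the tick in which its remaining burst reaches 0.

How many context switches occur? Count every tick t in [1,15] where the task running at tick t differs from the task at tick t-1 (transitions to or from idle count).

t=0: ready={A,D} → run D
t=1: ready={A,D} → run D
t=2: ready={A,D} → run D
t=3: ready={A,D,G} → run G
t=4: ready={A,D,G} → run G
t=5: ready={A,D,G} → run G
t=6: ready={A,D,G} → run G
t=7: ready={A,D,G} → run G
t=8: ready={A,D} → run D
t=9: ready={A} → run A
t=10: ready={A} → run A
t=11: ready={A} → run A
t=12: ready={A} → run A
t=13: (idle)
t=14: (idle)
t=15: (idle)

context switches = 4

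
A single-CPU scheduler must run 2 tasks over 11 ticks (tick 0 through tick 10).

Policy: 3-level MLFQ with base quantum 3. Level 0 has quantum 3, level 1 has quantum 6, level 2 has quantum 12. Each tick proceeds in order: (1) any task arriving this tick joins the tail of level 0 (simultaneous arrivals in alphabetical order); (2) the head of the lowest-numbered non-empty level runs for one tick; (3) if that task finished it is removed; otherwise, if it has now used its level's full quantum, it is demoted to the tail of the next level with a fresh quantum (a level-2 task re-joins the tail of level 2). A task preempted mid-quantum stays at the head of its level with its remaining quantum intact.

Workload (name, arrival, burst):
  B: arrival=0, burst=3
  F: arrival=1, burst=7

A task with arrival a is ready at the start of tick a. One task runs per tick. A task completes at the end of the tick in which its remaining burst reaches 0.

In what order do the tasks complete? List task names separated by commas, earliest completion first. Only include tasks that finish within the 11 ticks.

t=0: L0/L1/L2 = B/-/- → run B
t=1: L0/L1/L2 = BF/-/- → run B
t=2: L0/L1/L2 = BF/-/- → run B
t=3: L0/L1/L2 = F/-/- → run F
t=4: L0/L1/L2 = F/-/- → run F
t=5: L0/L1/L2 = F/-/- → run F
t=6: L0/L1/L2 = -/F/- → run F
t=7: L0/L1/L2 = -/F/- → run F
t=8: L0/L1/L2 = -/F/- → run F
t=9: L0/L1/L2 = -/F/- → run F
t=10: (idle)

completion order = B, F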